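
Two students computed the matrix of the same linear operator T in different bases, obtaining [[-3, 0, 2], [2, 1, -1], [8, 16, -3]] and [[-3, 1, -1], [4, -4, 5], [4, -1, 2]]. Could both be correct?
Two matrices over a field are similar if and only if they have the same invariant factors.

Both A and B have characteristic polynomial (x - 1)(x + 3)^2 and minimal polynomial (x - 1)(x + 3)^2. Computing further, both have invariant factors (x - 1)(x + 3)^2. Hence A and B are similar.

Yes.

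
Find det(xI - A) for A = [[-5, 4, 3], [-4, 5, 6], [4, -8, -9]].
xI - A = [[x + 5, -4, -3], [4, x - 5, -6], [-4, 8, x + 9]].

Expanding det(xI - A) along the first row:
det(xI - A) = + (x + 5)·det([[x - 5, -6], [8, x + 9]]) - (-4)·det([[4, -6], [-4, x + 9]]) + (-3)·det([[4, x - 5], [-4, 8]]).

Evaluating gives χ_A(x) = x^3 + 9x^2 + 27x + 27 = (x + 3)^3.

χ_A(x) = (x + 3)^3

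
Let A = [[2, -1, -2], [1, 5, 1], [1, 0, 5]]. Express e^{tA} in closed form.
A has Jordan form J = [[4, 1, 0], [0, 4, 1], [0, 0, 4]] with A = PJP^{-1}, so e^{tA} = P e^{tJ} P^{-1}.

For a Jordan block J_k(λ), e^{tJ_k(λ)} = e^{λt} · (I + tN + t^2 N^2/2! + ... + t^{k-1} N^{k-1}/(k-1)!) where N is the nilpotent superdiagonal part.

Assembling the blocks and conjugating back gives the entries of e^{tA} as shown above.

e^{tA} = [[(t^2 - 4*t + 2)*e^{4*t}/2, t*(t - 2)*e^{4*t}/2, t*(t - 4)*e^{4*t}/2], [t*e^{4*t}, (t + 1)*e^{4*t}, t*e^{4*t}], [t*(2 - t)*e^{4*t}/2, -t^2*e^{4*t}/2, (-t^2/2 + t + 1)*e^{4*t}]]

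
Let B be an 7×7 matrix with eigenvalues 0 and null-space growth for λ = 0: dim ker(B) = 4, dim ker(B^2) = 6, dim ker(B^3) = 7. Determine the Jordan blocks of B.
Jordan blocks: (0, 3), (0, 2), (0, 1), (0, 1)

λ = 0: successive nullity increments [4, 2, 1] count blocks of size ≥ k; block sizes are [3, 2, 1, 1].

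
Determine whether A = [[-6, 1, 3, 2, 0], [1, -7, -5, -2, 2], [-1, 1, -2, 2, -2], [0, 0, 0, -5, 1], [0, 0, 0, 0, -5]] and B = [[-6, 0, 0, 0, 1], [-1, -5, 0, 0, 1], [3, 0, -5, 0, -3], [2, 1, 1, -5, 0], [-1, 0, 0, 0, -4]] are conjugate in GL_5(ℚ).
Both have characteristic polynomial (x + 5)^5, but the minimal polynomial of A is (x + 5)^3 while the minimal polynomial of B is (x + 5)^2. The minimal polynomial is a similarity invariant, so A and B are not similar.

No.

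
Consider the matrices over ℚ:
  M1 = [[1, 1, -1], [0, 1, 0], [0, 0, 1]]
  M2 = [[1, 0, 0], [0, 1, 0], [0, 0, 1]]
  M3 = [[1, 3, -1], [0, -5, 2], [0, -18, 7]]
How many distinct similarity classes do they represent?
2 classes: {M1, M3}, {M2}

Characteristic polynomials: χ_{M1} = (x - 1)^3, χ_{M2} = (x - 1)^3, χ_{M3} = (x - 1)^3.

{M1, M3}: invariant factors x - 1, (x - 1)^2.

{M2}: invariant factors x - 1, x - 1, x - 1.

Matrices are similar if and only if their invariant-factor lists agree; the partition into similarity classes is {M1, M3}, {M2}.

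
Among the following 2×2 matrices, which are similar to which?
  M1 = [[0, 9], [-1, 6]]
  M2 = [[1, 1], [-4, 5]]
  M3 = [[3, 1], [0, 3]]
Characteristic polynomials: χ_{M1} = (x - 3)^2, χ_{M2} = (x - 3)^2, χ_{M3} = (x - 3)^2.

{M1, M2, M3}: invariant factors (x - 3)^2.

Matrices are similar if and only if their invariant-factor lists agree; the partition into similarity classes is {M1, M2, M3}.

1 class: {M1, M2, M3}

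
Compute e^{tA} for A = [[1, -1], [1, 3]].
A has Jordan form J = [[2, 1], [0, 2]] with A = PJP^{-1}, so e^{tA} = P e^{tJ} P^{-1}.

For a Jordan block J_k(λ), e^{tJ_k(λ)} = e^{λt} · (I + tN + t^2 N^2/2! + ... + t^{k-1} N^{k-1}/(k-1)!) where N is the nilpotent superdiagonal part.

Assembling the blocks and conjugating back gives the entries of e^{tA} as shown above.

e^{tA} = [[(1 - t)*e^{2*t}, -t*e^{2*t}], [t*e^{2*t}, (t + 1)*e^{2*t}]]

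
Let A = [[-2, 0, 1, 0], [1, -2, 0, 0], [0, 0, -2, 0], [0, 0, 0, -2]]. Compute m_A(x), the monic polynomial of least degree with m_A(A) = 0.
The characteristic polynomial factors as (x + 2)^4. The minimal polynomial is ∏(x - λ)^{k_λ} where k_λ is the size of the largest Jordan block at λ.

For λ = -2: rank(A + 2I) = 2, and the largest Jordan block has size 3 (the smallest k with rank((A + 2I)^k) = rank((A + 2I)^(k+1))).

So m_A(x) = (x + 2)^3.

m_A(x) = (x + 2)^3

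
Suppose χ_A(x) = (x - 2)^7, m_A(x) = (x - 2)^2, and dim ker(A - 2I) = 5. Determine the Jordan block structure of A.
λ = 2: algebraic multiplicity 7 (exponent in χ_A), largest block size 2 (exponent in m_A), 5 blocks (geometric multiplicity). These force block sizes [2, 2, 1, 1, 1].

Jordan blocks: (2, 2), (2, 2), (2, 1), (2, 1), (2, 1)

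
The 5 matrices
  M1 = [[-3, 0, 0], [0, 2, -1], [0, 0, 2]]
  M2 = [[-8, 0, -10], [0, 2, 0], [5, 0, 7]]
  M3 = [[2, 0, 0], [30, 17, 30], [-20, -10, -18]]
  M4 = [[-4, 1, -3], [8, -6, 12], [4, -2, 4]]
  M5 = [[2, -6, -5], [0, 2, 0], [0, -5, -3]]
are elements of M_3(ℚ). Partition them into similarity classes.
3 classes: {M1, M5}, {M2, M3}, {M4}

Characteristic polynomials: χ_{M1} = (x - 2)^2(x + 3), χ_{M2} = (x - 2)^2(x + 3), χ_{M3} = (x - 2)^2(x + 3), χ_{M4} = (x + 2)^3, χ_{M5} = (x - 2)^2(x + 3).

{M1, M5}: invariant factors (x - 2)^2(x + 3).

{M2, M3}: invariant factors x - 2, (x - 2)(x + 3).

{M4}: invariant factors x + 2, (x + 2)^2.

Matrices are similar if and only if their invariant-factor lists agree; the partition into similarity classes is {M1, M5}, {M2, M3}, {M4}.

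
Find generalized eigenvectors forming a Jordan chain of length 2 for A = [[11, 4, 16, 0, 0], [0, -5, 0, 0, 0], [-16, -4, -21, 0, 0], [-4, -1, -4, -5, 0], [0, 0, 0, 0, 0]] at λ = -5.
v_1 = [[1, 1, -1, 0, 0]]^T, v_2 = [[4, 0, -4, -1, 0]]^T

We seek v_1 ∈ ker((A + 5I)^2) \ ker(A + 5I), then set v_{i+1} = (A + 5I) v_i.

One such chain is v_1 = [[1, 1, -1, 0, 0]]^T, v_2 = [[4, 0, -4, -1, 0]]^T. Check: (A + 5I) v_2 = [[0, 0, 0, 0, 0]]^T = 0.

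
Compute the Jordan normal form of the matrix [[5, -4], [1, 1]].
The characteristic polynomial is det(xI - A) = (x - 3)^2, so the eigenvalues are 3 (algebraic multiplicity 2).

For λ = 3: rank(A - 3I) = 1, rank((A - 3I)^2) = 0. The eigenspace has dimension 2 - 1 = 1, so there is 1 Jordan block; the rank sequence gives block sizes [2].

Assembling the blocks gives the Jordan form J above.

J = [[3, 1], [0, 3]]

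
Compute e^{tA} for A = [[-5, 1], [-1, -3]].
e^{tA} = [[(1 - t)*e^{-4*t}, t*e^{-4*t}], [-t*e^{-4*t}, (t + 1)*e^{-4*t}]]

A has Jordan form J = [[-4, 1], [0, -4]] with A = PJP^{-1}, so e^{tA} = P e^{tJ} P^{-1}.

For a Jordan block J_k(λ), e^{tJ_k(λ)} = e^{λt} · (I + tN + t^2 N^2/2! + ... + t^{k-1} N^{k-1}/(k-1)!) where N is the nilpotent superdiagonal part.

Assembling the blocks and conjugating back gives the entries of e^{tA} as shown above.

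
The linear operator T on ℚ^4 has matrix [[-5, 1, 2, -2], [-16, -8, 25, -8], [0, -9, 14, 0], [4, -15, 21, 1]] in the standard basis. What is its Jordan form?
J = [[-1, 1, 0, 0], [0, -1, 1, 0], [0, 0, -1, 0], [0, 0, 0, 5]]

The characteristic polynomial is det(xI - A) = (x - 5)(x + 1)^3, so the eigenvalues are -1 (algebraic multiplicity 3), 5 (algebraic multiplicity 1).

For λ = -1: rank(A + I) = 3, rank((A + I)^2) = 2, rank((A + I)^3) = 1. The eigenspace has dimension 4 - 3 = 1, so there is 1 Jordan block; the rank sequence gives block sizes [3].

For λ = 5: algebraic multiplicity 1 gives one 1×1 block.

Assembling the blocks gives the Jordan form J above.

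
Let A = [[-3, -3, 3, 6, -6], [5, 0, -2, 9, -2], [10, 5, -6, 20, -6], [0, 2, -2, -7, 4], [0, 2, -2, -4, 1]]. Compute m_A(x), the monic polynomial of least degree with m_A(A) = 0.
m_A(x) = (x + 3)^3

The characteristic polynomial factors as (x + 3)^5. The minimal polynomial is ∏(x - λ)^{k_λ} where k_λ is the size of the largest Jordan block at λ.

For λ = -3: rank(A + 3I) = 2, and the largest Jordan block has size 3 (the smallest k with rank((A + 3I)^k) = rank((A + 3I)^(k+1))).

So m_A(x) = (x + 3)^3.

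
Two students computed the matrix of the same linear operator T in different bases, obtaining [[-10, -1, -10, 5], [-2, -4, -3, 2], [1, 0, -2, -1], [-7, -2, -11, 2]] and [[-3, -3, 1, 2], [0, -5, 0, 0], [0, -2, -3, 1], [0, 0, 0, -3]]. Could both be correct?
Two matrices over a field are similar if and only if they have the same invariant factors.

Both A and B have characteristic polynomial (x + 3)^3(x + 5) and minimal polynomial (x + 3)^3(x + 5). Computing further, both have invariant factors (x + 3)^3(x + 5). Hence A and B are similar.

Yes.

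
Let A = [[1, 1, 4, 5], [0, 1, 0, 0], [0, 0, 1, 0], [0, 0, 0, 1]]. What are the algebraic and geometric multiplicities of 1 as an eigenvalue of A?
algebraic multiplicity 4, geometric multiplicity 3

The characteristic polynomial is (x - 1)^4, so the factor x - 1 appears with exponent 4: the algebraic multiplicity is 4.

rank(A - I) = 1, so the eigenspace has dimension 4 - 1 = 3: the geometric multiplicity is 3.

Since 3 < 4, A is not diagonalizable.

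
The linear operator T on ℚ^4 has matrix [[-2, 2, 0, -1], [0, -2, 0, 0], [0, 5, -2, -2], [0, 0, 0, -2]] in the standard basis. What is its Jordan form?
J = [[-2, 1, 0, 0], [0, -2, 0, 0], [0, 0, -2, 1], [0, 0, 0, -2]]

The characteristic polynomial is det(xI - A) = (x + 2)^4, so the eigenvalues are -2 (algebraic multiplicity 4).

For λ = -2: rank(A + 2I) = 2, rank((A + 2I)^2) = 0. The eigenspace has dimension 4 - 2 = 2, so there are 2 Jordan blocks; the rank sequence gives block sizes [2, 2].

Assembling the blocks gives the Jordan form J above.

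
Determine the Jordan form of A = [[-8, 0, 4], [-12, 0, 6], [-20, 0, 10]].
The characteristic polynomial is det(xI - A) = x^2(x - 2), so the eigenvalues are 0 (algebraic multiplicity 2), 2 (algebraic multiplicity 1).

For λ = 0: rank(A) = 1. The eigenspace has dimension 3 - 1 = 2, so there are 2 Jordan blocks; the rank sequence gives block sizes [1, 1].

For λ = 2: algebraic multiplicity 1 gives one 1×1 block.

Assembling the blocks gives the Jordan form J above.

J = [[0, 0, 0], [0, 0, 0], [0, 0, 2]]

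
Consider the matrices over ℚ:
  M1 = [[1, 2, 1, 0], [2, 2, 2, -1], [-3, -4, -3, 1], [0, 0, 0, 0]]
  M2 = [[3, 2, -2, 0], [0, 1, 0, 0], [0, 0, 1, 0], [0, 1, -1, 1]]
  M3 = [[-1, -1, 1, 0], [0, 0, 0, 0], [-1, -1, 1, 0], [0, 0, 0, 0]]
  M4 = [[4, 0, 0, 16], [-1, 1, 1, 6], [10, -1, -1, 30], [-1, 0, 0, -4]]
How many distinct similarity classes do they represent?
3 classes: {M1, M4}, {M2}, {M3}

Characteristic polynomials: χ_{M1} = x^4, χ_{M2} = (x - 3)(x - 1)^3, χ_{M3} = x^4, χ_{M4} = x^4.

{M1, M4}: invariant factors x, x^3.

{M2}: invariant factors x - 1, (x - 3)(x - 1)^2.

{M3}: invariant factors x, x, x^2.

Matrices are similar if and only if their invariant-factor lists agree; the partition into similarity classes is {M1, M4}, {M2}, {M3}.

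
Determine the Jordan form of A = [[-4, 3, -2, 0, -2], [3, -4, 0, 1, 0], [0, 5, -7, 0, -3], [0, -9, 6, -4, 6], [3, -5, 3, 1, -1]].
J = [[-4, 1, 0, 0, 0], [0, -4, 1, 0, 0], [0, 0, -4, 0, 0], [0, 0, 0, -4, 1], [0, 0, 0, 0, -4]]

The characteristic polynomial is det(xI - A) = (x + 4)^5, so the eigenvalues are -4 (algebraic multiplicity 5).

For λ = -4: rank(A + 4I) = 3, rank((A + 4I)^2) = 1, rank((A + 4I)^3) = 0. The eigenspace has dimension 5 - 3 = 2, so there are 2 Jordan blocks; the rank sequence gives block sizes [3, 2].

Assembling the blocks gives the Jordan form J above.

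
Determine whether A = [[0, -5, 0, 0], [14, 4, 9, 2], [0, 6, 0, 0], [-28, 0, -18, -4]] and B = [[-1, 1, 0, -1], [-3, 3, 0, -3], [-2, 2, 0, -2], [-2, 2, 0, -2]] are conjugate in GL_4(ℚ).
No.

Both have characteristic polynomial x^4, but the minimal polynomial of A is x^3 while the minimal polynomial of B is x^2. The minimal polynomial is a similarity invariant, so A and B are not similar.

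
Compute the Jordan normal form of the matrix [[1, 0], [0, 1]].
J = [[1, 0], [0, 1]]

The characteristic polynomial is det(xI - A) = (x - 1)^2, so the eigenvalues are 1 (algebraic multiplicity 2).

For λ = 1: rank(A - I) = 0. The eigenspace has dimension 2 - 0 = 2, so there are 2 Jordan blocks; the rank sequence gives block sizes [1, 1].

Assembling the blocks gives the Jordan form J above.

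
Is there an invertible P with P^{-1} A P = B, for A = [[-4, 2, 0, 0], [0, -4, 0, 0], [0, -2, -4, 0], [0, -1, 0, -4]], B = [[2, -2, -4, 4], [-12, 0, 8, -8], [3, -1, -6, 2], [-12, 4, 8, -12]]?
Yes.

Two matrices over a field are similar if and only if they have the same invariant factors.

Both A and B have characteristic polynomial (x + 4)^4 and minimal polynomial (x + 4)^2. Computing further, both have invariant factors x + 4, x + 4, (x + 4)^2. Hence A and B are similar.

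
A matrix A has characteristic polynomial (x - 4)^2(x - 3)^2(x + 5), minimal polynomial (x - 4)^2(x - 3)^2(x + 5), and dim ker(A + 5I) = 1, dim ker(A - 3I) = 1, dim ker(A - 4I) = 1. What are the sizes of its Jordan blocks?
Jordan blocks: (-5, 1), (3, 2), (4, 2)

λ = -5: algebraic multiplicity 1 (exponent in χ_A), largest block size 1 (exponent in m_A), 1 block (geometric multiplicity). This forces block sizes [1].
λ = 3: algebraic multiplicity 2 (exponent in χ_A), largest block size 2 (exponent in m_A), 1 block (geometric multiplicity). This forces block sizes [2].
λ = 4: algebraic multiplicity 2 (exponent in χ_A), largest block size 2 (exponent in m_A), 1 block (geometric multiplicity). This forces block sizes [2].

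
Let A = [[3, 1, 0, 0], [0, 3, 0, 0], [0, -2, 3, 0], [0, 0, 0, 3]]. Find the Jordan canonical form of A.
J = [[3, 1, 0, 0], [0, 3, 0, 0], [0, 0, 3, 0], [0, 0, 0, 3]]

The characteristic polynomial is det(xI - A) = (x - 3)^4, so the eigenvalues are 3 (algebraic multiplicity 4).

For λ = 3: rank(A - 3I) = 1, rank((A - 3I)^2) = 0. The eigenspace has dimension 4 - 1 = 3, so there are 3 Jordan blocks; the rank sequence gives block sizes [2, 1, 1].

Assembling the blocks gives the Jordan form J above.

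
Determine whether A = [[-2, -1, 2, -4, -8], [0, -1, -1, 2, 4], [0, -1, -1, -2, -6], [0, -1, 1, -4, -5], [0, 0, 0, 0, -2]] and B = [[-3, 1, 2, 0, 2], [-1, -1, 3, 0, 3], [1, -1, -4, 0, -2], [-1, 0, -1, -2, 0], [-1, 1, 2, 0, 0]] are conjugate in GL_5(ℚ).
Two matrices over a field are similar if and only if they have the same invariant factors.

Both A and B have characteristic polynomial (x + 2)^5 and minimal polynomial (x + 2)^3. Computing further, both have invariant factors (x + 2)^2, (x + 2)^3. Hence A and B are similar.

Yes.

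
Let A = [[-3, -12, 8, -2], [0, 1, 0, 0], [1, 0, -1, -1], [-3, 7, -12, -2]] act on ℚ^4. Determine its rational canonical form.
R = [[-5, 0, 0, 0], [0, 0, 0, -20], [0, 1, 0, 21], [0, 0, 1, 0]]

The invariant factors of A (the non-unit diagonal entries of the Smith normal form of xI - A over ℚ[x]) are x + 5, (x - 4)(x - 1)(x + 5), each dividing the next. The characteristic polynomial is their product, (x - 4)(x - 1)(x + 5)^2.

The rational canonical form is the block-diagonal matrix of companion matrices C(f_i):
R = [[-5, 0, 0, 0], [0, 0, 0, -20], [0, 1, 0, 21], [0, 0, 1, 0]].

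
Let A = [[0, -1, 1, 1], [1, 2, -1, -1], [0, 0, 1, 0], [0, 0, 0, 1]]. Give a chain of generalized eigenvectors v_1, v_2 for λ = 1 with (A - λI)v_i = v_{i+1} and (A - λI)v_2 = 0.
v_1 = [[1, -1, 0, 1]]^T, v_2 = [[1, -1, 0, 0]]^T

We seek v_1 ∈ ker((A - I)^2) \ ker(A - I), then set v_{i+1} = (A - I) v_i.

One such chain is v_1 = [[1, -1, 0, 1]]^T, v_2 = [[1, -1, 0, 0]]^T. Check: (A - I) v_2 = [[0, 0, 0, 0]]^T = 0.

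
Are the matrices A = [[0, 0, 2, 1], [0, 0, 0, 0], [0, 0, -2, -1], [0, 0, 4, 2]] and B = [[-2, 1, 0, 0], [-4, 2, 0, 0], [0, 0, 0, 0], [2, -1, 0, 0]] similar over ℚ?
Yes.

Two matrices over a field are similar if and only if they have the same invariant factors.

Both A and B have characteristic polynomial x^4 and minimal polynomial x^2. Computing further, both have invariant factors x, x, x^2. Hence A and B are similar.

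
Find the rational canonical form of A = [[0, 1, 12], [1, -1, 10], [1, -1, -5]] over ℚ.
The invariant factors of A (the non-unit diagonal entries of the Smith normal form of xI - A over ℚ[x]) are (x + 5)(x^2 + x - 3), each dividing the next. The characteristic polynomial is their product, (x + 5)(x^2 + x - 3).

The rational canonical form is the block-diagonal matrix of companion matrices C(f_i):
R = [[0, 0, 15], [1, 0, -2], [0, 1, -6]].

Note the characteristic polynomial does not split into linear factors over ℚ, so A has no Jordan form over ℚ; the rational canonical form exists over any field.

R = [[0, 0, 15], [1, 0, -2], [0, 1, -6]]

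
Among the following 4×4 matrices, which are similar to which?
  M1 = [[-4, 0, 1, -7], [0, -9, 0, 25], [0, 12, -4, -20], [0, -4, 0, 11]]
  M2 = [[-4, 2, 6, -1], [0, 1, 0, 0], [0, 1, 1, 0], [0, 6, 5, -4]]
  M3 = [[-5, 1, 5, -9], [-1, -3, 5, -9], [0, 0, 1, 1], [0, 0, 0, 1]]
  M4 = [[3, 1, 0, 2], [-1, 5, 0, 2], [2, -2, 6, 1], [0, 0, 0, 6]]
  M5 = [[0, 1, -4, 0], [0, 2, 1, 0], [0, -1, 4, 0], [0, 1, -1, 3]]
Characteristic polynomials: χ_{M1} = (x - 1)^2(x + 4)^2, χ_{M2} = (x - 1)^2(x + 4)^2, χ_{M3} = (x - 1)^2(x + 4)^2, χ_{M4} = (x - 6)^2(x - 4)^2, χ_{M5} = x(x - 3)^3.

{M1, M2, M3}: invariant factors (x - 1)^2(x + 4)^2.

{M4}: invariant factors (x - 6)^2(x - 4)^2.

{M5}: invariant factors x - 3, x(x - 3)^2.

Matrices are similar if and only if their invariant-factor lists agree; the partition into similarity classes is {M1, M2, M3}, {M4}, {M5}.

3 classes: {M1, M2, M3}, {M4}, {M5}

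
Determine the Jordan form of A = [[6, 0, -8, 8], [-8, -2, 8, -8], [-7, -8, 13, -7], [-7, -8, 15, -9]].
The characteristic polynomial is det(xI - A) = (x - 6)^2(x + 2)^2, so the eigenvalues are -2 (algebraic multiplicity 2), 6 (algebraic multiplicity 2).

For λ = -2: rank(A + 2I) = 2. The eigenspace has dimension 4 - 2 = 2, so there are 2 Jordan blocks; the rank sequence gives block sizes [1, 1].

For λ = 6: rank(A - 6I) = 3, rank((A - 6I)^2) = 2. The eigenspace has dimension 4 - 3 = 1, so there is 1 Jordan block; the rank sequence gives block sizes [2].

Assembling the blocks gives the Jordan form J above.

J = [[-2, 0, 0, 0], [0, -2, 0, 0], [0, 0, 6, 1], [0, 0, 0, 6]]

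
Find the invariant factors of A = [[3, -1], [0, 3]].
The Jordan structure of A has elementary divisors (x - 3)^2. Arranging the block sizes at each eigenvalue in decreasing order and taking row products gives the invariant factors.

Invariant factors (smallest first, each dividing the next): (x - 3)^2.

Check: the last factor (x - 3)^2 is the minimal polynomial, and the product (x - 3)^2 is the characteristic polynomial.

(x - 3)^2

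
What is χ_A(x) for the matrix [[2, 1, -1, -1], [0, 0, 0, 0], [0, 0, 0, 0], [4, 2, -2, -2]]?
χ_A(x) = x^4

xI - A = [[x - 2, -1, 1, 1], [0, x, 0, 0], [0, 0, x, 0], [-4, -2, 2, x + 2]].

Expanding det(xI - A) along the first row:
det(xI - A) = + (x - 2)·det([[x, 0, 0], [0, x, 0], [-2, 2, x + 2]]) - (-1)·det([[0, 0, 0], [0, x, 0], [-4, 2, x + 2]]) + (1)·det([[0, x, 0], [0, 0, 0], [-4, -2, x + 2]]) - (1)·det([[0, x, 0], [0, 0, x], [-4, -2, 2]]).

Evaluating gives χ_A(x) = x^4.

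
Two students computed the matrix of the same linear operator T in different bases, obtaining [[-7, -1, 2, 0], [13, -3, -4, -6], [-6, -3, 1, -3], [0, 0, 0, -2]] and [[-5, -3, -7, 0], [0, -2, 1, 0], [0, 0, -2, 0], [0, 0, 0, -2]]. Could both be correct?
Yes.

Two matrices over a field are similar if and only if they have the same invariant factors.

Both A and B have characteristic polynomial (x + 2)^3(x + 5) and minimal polynomial (x + 2)^2(x + 5). Computing further, both have invariant factors x + 2, (x + 2)^2(x + 5). Hence A and B are similar.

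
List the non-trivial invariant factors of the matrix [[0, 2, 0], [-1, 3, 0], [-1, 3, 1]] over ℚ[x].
The Jordan structure of A has elementary divisors (x - 1)^2, (x - 2). Arranging the block sizes at each eigenvalue in decreasing order and taking row products gives the invariant factors.

Invariant factors (smallest first, each dividing the next): (x - 2)(x - 1)^2.

Check: the last factor (x - 2)(x - 1)^2 is the minimal polynomial, and the product (x - 2)(x - 1)^2 is the characteristic polynomial.

(x - 2)(x - 1)^2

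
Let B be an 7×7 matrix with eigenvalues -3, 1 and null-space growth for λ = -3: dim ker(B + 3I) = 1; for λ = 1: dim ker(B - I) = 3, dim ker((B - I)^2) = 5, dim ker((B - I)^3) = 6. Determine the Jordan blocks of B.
λ = -3: successive nullity increments [1] count blocks of size ≥ k; block sizes are [1].
λ = 1: successive nullity increments [3, 2, 1] count blocks of size ≥ k; block sizes are [3, 2, 1].

Jordan blocks: (-3, 1), (1, 3), (1, 2), (1, 1)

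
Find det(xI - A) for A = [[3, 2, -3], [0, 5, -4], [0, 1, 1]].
χ_A(x) = (x - 3)^3

xI - A = [[x - 3, -2, 3], [0, x - 5, 4], [0, -1, x - 1]].

Expanding det(xI - A) along the first row:
det(xI - A) = + (x - 3)·det([[x - 5, 4], [-1, x - 1]]) - (-2)·det([[0, 4], [0, x - 1]]) + (3)·det([[0, x - 5], [0, -1]]).

Evaluating gives χ_A(x) = x^3 - 9x^2 + 27x - 27 = (x - 3)^3.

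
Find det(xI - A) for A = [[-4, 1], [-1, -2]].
χ_A(x) = (x + 3)^2

xI - A = [[x + 4, -1], [1, x + 2]].

Expanding det(xI - A) along the first row:
det(xI - A) = + (x + 4)·det([[x + 2]]) - (-1)·det([[1]]).

Evaluating gives χ_A(x) = x^2 + 6x + 9 = (x + 3)^2.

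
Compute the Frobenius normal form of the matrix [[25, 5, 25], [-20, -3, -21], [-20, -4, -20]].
R = [[0, 0, 0], [1, 0, -1], [0, 1, 2]]

The invariant factors of A (the non-unit diagonal entries of the Smith normal form of xI - A over ℚ[x]) are x(x - 1)^2, each dividing the next. The characteristic polynomial is their product, x(x - 1)^2.

The rational canonical form is the block-diagonal matrix of companion matrices C(f_i):
R = [[0, 0, 0], [1, 0, -1], [0, 1, 2]].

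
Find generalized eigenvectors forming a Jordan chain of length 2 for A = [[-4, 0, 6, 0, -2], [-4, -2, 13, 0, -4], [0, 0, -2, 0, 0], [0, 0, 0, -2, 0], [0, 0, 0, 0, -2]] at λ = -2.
We seek v_1 ∈ ker((A + 2I)^2) \ ker(A + 2I), then set v_{i+1} = (A + 2I) v_i.

One such chain is v_1 = [[0, 0, 1, 0, 3]]^T, v_2 = [[0, 1, 0, 0, 0]]^T. Check: (A + 2I) v_2 = [[0, 0, 0, 0, 0]]^T = 0.

v_1 = [[0, 0, 1, 0, 3]]^T, v_2 = [[0, 1, 0, 0, 0]]^T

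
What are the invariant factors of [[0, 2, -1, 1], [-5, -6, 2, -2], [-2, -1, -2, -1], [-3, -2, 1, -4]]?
The Jordan structure of A has elementary divisors (x + 3)^3, (x + 3). Arranging the block sizes at each eigenvalue in decreasing order and taking row products gives the invariant factors.

Invariant factors (smallest first, each dividing the next): x + 3, (x + 3)^3.

Check: the last factor (x + 3)^3 is the minimal polynomial, and the product (x + 3)^4 is the characteristic polynomial.

x + 3, (x + 3)^3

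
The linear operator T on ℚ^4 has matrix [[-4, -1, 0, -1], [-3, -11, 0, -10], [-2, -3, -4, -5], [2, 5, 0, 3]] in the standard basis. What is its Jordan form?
The characteristic polynomial is det(xI - A) = (x + 4)^4, so the eigenvalues are -4 (algebraic multiplicity 4).

For λ = -4: rank(A + 4I) = 2, rank((A + 4I)^2) = 1, rank((A + 4I)^3) = 0. The eigenspace has dimension 4 - 2 = 2, so there are 2 Jordan blocks; the rank sequence gives block sizes [3, 1].

Assembling the blocks gives the Jordan form J above.

J = [[-4, 1, 0, 0], [0, -4, 1, 0], [0, 0, -4, 0], [0, 0, 0, -4]]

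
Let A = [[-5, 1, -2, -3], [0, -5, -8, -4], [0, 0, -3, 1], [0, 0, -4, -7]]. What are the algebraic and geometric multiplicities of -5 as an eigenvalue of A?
algebraic multiplicity 4, geometric multiplicity 2

The characteristic polynomial is (x + 5)^4, so the factor x + 5 appears with exponent 4: the algebraic multiplicity is 4.

rank(A + 5I) = 2, so the eigenspace has dimension 4 - 2 = 2: the geometric multiplicity is 2.

Since 2 < 4, A is not diagonalizable.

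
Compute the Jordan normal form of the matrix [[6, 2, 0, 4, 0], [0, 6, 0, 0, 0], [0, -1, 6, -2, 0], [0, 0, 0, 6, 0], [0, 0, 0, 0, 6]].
J = [[6, 1, 0, 0, 0], [0, 6, 0, 0, 0], [0, 0, 6, 0, 0], [0, 0, 0, 6, 0], [0, 0, 0, 0, 6]]

The characteristic polynomial is det(xI - A) = (x - 6)^5, so the eigenvalues are 6 (algebraic multiplicity 5).

For λ = 6: rank(A - 6I) = 1, rank((A - 6I)^2) = 0. The eigenspace has dimension 5 - 1 = 4, so there are 4 Jordan blocks; the rank sequence gives block sizes [2, 1, 1, 1].

Assembling the blocks gives the Jordan form J above.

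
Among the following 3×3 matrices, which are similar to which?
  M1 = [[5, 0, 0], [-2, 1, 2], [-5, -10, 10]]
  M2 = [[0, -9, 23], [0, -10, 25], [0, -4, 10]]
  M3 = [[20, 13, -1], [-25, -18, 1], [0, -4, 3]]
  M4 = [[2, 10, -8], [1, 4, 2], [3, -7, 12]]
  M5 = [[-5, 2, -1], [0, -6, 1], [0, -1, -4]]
Characteristic polynomials: χ_{M1} = (x - 6)(x - 5)^2, χ_{M2} = x^3, χ_{M3} = (x - 5)^2(x + 5), χ_{M4} = (x - 6)^3, χ_{M5} = (x + 5)^3.

{M1}: invariant factors x - 5, (x - 6)(x - 5).

{M2}: invariant factors x^3.

{M3}: invariant factors (x - 5)^2(x + 5).

{M4}: invariant factors (x - 6)^3.

{M5}: invariant factors (x + 5)^3.

Matrices are similar if and only if their invariant-factor lists agree; the partition into similarity classes is {M1}, {M2}, {M3}, {M4}, {M5}.

5 classes: {M1}, {M2}, {M3}, {M4}, {M5}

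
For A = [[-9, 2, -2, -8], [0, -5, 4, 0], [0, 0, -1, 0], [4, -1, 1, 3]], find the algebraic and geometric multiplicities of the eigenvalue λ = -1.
The characteristic polynomial is (x + 1)^2(x + 5)^2, so the factor x + 1 appears with exponent 2: the algebraic multiplicity is 2.

rank(A + I) = 2, so the eigenspace has dimension 4 - 2 = 2: the geometric multiplicity is 2.

algebraic multiplicity 2, geometric multiplicity 2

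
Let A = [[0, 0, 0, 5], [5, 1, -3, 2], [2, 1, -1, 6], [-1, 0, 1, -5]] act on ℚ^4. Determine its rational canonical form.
The invariant factors of A (the non-unit diagonal entries of the Smith normal form of xI - A over ℚ[x]) are (x + 5)(x^3 + x - 1), each dividing the next. The characteristic polynomial is their product, (x + 5)(x^3 + x - 1).

The rational canonical form is the block-diagonal matrix of companion matrices C(f_i):
R = [[0, 0, 0, 5], [1, 0, 0, -4], [0, 1, 0, -1], [0, 0, 1, -5]].

Note the characteristic polynomial does not split into linear factors over ℚ, so A has no Jordan form over ℚ; the rational canonical form exists over any field.

R = [[0, 0, 0, 5], [1, 0, 0, -4], [0, 1, 0, -1], [0, 0, 1, -5]]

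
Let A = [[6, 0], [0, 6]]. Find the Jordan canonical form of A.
J = [[6, 0], [0, 6]]

The characteristic polynomial is det(xI - A) = (x - 6)^2, so the eigenvalues are 6 (algebraic multiplicity 2).

For λ = 6: rank(A - 6I) = 0. The eigenspace has dimension 2 - 0 = 2, so there are 2 Jordan blocks; the rank sequence gives block sizes [1, 1].

Assembling the blocks gives the Jordan form J above.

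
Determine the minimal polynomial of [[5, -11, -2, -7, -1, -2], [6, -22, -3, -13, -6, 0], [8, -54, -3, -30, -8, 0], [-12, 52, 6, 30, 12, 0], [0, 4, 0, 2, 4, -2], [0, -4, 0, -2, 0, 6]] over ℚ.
m_A(x) = (x - 6)(x - 4)^2(x - 1)^2

The characteristic polynomial factors as (x - 6)(x - 4)^3(x - 1)^2. The minimal polynomial is ∏(x - λ)^{k_λ} where k_λ is the size of the largest Jordan block at λ.

For λ = 1: rank(A - I) = 5, and the largest Jordan block has size 2 (the smallest k with rank((A - I)^k) = rank((A - I)^(k+1))).
For λ = 4: rank(A - 4I) = 4, and the largest Jordan block has size 2 (the smallest k with rank((A - 4I)^k) = rank((A - 4I)^(k+1))).
For λ = 6: rank(A - 6I) = 5, and the largest Jordan block has size 1 (the smallest k with rank((A - 6I)^k) = rank((A - 6I)^(k+1))).

So m_A(x) = (x - 6)(x - 4)^2(x - 1)^2.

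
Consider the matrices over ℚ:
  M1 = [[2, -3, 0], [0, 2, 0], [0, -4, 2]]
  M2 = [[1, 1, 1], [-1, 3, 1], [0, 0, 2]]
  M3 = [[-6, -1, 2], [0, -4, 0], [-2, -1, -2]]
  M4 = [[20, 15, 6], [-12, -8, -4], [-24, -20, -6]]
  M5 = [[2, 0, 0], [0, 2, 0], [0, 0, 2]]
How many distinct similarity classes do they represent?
3 classes: {M1, M2, M4}, {M3}, {M5}

Characteristic polynomials: χ_{M1} = (x - 2)^3, χ_{M2} = (x - 2)^3, χ_{M3} = (x + 4)^3, χ_{M4} = (x - 2)^3, χ_{M5} = (x - 2)^3.

{M1, M2, M4}: invariant factors x - 2, (x - 2)^2.

{M3}: invariant factors x + 4, (x + 4)^2.

{M5}: invariant factors x - 2, x - 2, x - 2.

Matrices are similar if and only if their invariant-factor lists agree; the partition into similarity classes is {M1, M2, M4}, {M3}, {M5}.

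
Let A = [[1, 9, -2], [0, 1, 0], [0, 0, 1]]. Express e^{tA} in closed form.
A has Jordan form J = [[1, 1, 0], [0, 1, 0], [0, 0, 1]] with A = PJP^{-1}, so e^{tA} = P e^{tJ} P^{-1}.

For a Jordan block J_k(λ), e^{tJ_k(λ)} = e^{λt} · (I + tN + t^2 N^2/2! + ... + t^{k-1} N^{k-1}/(k-1)!) where N is the nilpotent superdiagonal part.

Assembling the blocks and conjugating back gives the entries of e^{tA} as shown above.

e^{tA} = [[e^{t}, 9*t*e^{t}, -2*t*e^{t}], [0, e^{t}, 0], [0, 0, e^{t}]]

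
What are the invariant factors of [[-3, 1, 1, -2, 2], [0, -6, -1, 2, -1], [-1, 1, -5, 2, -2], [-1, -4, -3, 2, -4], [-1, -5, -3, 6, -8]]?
(x + 4)^2, (x + 4)^3

The Jordan structure of A has elementary divisors (x + 4)^3, (x + 4)^2. Arranging the block sizes at each eigenvalue in decreasing order and taking row products gives the invariant factors.

Invariant factors (smallest first, each dividing the next): (x + 4)^2, (x + 4)^3.

Check: the last factor (x + 4)^3 is the minimal polynomial, and the product (x + 4)^5 is the characteristic polynomial.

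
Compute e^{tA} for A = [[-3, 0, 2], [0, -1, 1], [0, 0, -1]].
A has Jordan form J = [[-3, 0, 0], [0, -1, 1], [0, 0, -1]] with A = PJP^{-1}, so e^{tA} = P e^{tJ} P^{-1}.

For a Jordan block J_k(λ), e^{tJ_k(λ)} = e^{λt} · (I + tN + t^2 N^2/2! + ... + t^{k-1} N^{k-1}/(k-1)!) where N is the nilpotent superdiagonal part.

Assembling the blocks and conjugating back gives the entries of e^{tA} as shown above.

e^{tA} = [[e^{-3*t}, 0, (e^{2*t} - 1)*e^{-3*t}], [0, e^{-t}, t*e^{-t}], [0, 0, e^{-t}]]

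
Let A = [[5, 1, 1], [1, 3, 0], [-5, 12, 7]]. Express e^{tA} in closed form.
e^{tA} = [[(1 - 2*t^2)*e^{5*t}, t*(5*t + 1)*e^{5*t}, t*(t + 1)*e^{5*t}], [t*(1 - t)*e^{5*t}, (5*t^2 - 4*t + 2)*e^{5*t}/2, t^2*e^{5*t}/2], [t*(t - 5)*e^{5*t}, t*(24 - 5*t)*e^{5*t}/2, (-t^2 + 4*t + 2)*e^{5*t}/2]]

A has Jordan form J = [[5, 1, 0], [0, 5, 1], [0, 0, 5]] with A = PJP^{-1}, so e^{tA} = P e^{tJ} P^{-1}.

For a Jordan block J_k(λ), e^{tJ_k(λ)} = e^{λt} · (I + tN + t^2 N^2/2! + ... + t^{k-1} N^{k-1}/(k-1)!) where N is the nilpotent superdiagonal part.

Assembling the blocks and conjugating back gives the entries of e^{tA} as shown above.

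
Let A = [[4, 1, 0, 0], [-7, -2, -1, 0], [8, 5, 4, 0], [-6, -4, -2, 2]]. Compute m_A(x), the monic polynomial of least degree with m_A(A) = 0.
The characteristic polynomial factors as (x - 2)^4. The minimal polynomial is ∏(x - λ)^{k_λ} where k_λ is the size of the largest Jordan block at λ.

For λ = 2: rank(A - 2I) = 2, and the largest Jordan block has size 3 (the smallest k with rank((A - 2I)^k) = rank((A - 2I)^(k+1))).

So m_A(x) = (x - 2)^3.

m_A(x) = (x - 2)^3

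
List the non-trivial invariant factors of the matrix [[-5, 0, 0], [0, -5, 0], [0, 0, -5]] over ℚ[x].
The Jordan structure of A has elementary divisors (x + 5), (x + 5), (x + 5). Arranging the block sizes at each eigenvalue in decreasing order and taking row products gives the invariant factors.

Invariant factors (smallest first, each dividing the next): x + 5, x + 5, x + 5.

Check: the last factor x + 5 is the minimal polynomial, and the product (x + 5)^3 is the characteristic polynomial.

x + 5, x + 5, x + 5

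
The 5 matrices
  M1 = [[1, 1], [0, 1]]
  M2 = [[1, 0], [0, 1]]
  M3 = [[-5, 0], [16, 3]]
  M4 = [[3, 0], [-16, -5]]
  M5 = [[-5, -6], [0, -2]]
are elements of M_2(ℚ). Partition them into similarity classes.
Characteristic polynomials: χ_{M1} = (x - 1)^2, χ_{M2} = (x - 1)^2, χ_{M3} = (x - 3)(x + 5), χ_{M4} = (x - 3)(x + 5), χ_{M5} = (x + 2)(x + 5).

{M1}: invariant factors (x - 1)^2.

{M2}: invariant factors x - 1, x - 1.

{M3, M4}: invariant factors (x - 3)(x + 5).

{M5}: invariant factors (x + 2)(x + 5).

Matrices are similar if and only if their invariant-factor lists agree; the partition into similarity classes is {M1}, {M2}, {M3, M4}, {M5}.

4 classes: {M1}, {M2}, {M3, M4}, {M5}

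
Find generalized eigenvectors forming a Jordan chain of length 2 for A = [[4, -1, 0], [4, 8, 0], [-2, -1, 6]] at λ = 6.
v_1 = [[1, -1, 0]]^T, v_2 = [[-1, 2, -1]]^T

We seek v_1 ∈ ker((A - 6I)^2) \ ker(A - 6I), then set v_{i+1} = (A - 6I) v_i.

One such chain is v_1 = [[1, -1, 0]]^T, v_2 = [[-1, 2, -1]]^T. Check: (A - 6I) v_2 = [[0, 0, 0]]^T = 0.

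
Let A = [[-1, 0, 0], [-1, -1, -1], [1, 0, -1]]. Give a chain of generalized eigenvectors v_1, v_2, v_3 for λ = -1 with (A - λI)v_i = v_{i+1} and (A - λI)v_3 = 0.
v_1 = [[-1, 4, 2]]^T, v_2 = [[0, -1, -1]]^T, v_3 = [[0, 1, 0]]^T

We seek v_1 ∈ ker((A + I)^3) \ ker((A + I)^2), then set v_{i+1} = (A + I) v_i.

One such chain is v_1 = [[-1, 4, 2]]^T, v_2 = [[0, -1, -1]]^T, v_3 = [[0, 1, 0]]^T. Check: (A + I) v_3 = [[0, 0, 0]]^T = 0.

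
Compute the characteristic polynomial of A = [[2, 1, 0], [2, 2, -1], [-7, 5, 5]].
χ_A(x) = (x - 3)^3

xI - A = [[x - 2, -1, 0], [-2, x - 2, 1], [7, -5, x - 5]].

Expanding det(xI - A) along the first row:
det(xI - A) = + (x - 2)·det([[x - 2, 1], [-5, x - 5]]) - (-1)·det([[-2, 1], [7, x - 5]]) + (0)·det([[-2, x - 2], [7, -5]]).

Evaluating gives χ_A(x) = x^3 - 9x^2 + 27x - 27 = (x - 3)^3.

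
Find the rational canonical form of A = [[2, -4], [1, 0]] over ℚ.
R = [[0, -4], [1, 2]]

The invariant factors of A (the non-unit diagonal entries of the Smith normal form of xI - A over ℚ[x]) are x^2 - 2x + 4, each dividing the next. The characteristic polynomial is their product, x^2 - 2x + 4.

The rational canonical form is the block-diagonal matrix of companion matrices C(f_i):
R = [[0, -4], [1, 2]].

Note the characteristic polynomial does not split into linear factors over ℚ, so A has no Jordan form over ℚ; the rational canonical form exists over any field.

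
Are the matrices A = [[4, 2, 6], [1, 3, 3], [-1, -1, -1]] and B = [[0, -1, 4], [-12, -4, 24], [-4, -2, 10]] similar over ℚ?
Two matrices over a field are similar if and only if they have the same invariant factors.

Both A and B have characteristic polynomial (x - 2)^3 and minimal polynomial (x - 2)^2. Computing further, both have invariant factors x - 2, (x - 2)^2. Hence A and B are similar.

Yes.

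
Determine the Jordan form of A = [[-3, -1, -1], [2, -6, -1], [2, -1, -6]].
J = [[-5, 1, 0], [0, -5, 0], [0, 0, -5]]

The characteristic polynomial is det(xI - A) = (x + 5)^3, so the eigenvalues are -5 (algebraic multiplicity 3).

For λ = -5: rank(A + 5I) = 1, rank((A + 5I)^2) = 0. The eigenspace has dimension 3 - 1 = 2, so there are 2 Jordan blocks; the rank sequence gives block sizes [2, 1].

Assembling the blocks gives the Jordan form J above.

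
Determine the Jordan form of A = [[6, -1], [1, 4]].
The characteristic polynomial is det(xI - A) = (x - 5)^2, so the eigenvalues are 5 (algebraic multiplicity 2).

For λ = 5: rank(A - 5I) = 1, rank((A - 5I)^2) = 0. The eigenspace has dimension 2 - 1 = 1, so there is 1 Jordan block; the rank sequence gives block sizes [2].

Assembling the blocks gives the Jordan form J above.

J = [[5, 1], [0, 5]]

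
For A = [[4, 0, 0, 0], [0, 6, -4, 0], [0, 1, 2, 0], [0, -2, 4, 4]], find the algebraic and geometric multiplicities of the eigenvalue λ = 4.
algebraic multiplicity 4, geometric multiplicity 3

The characteristic polynomial is (x - 4)^4, so the factor x - 4 appears with exponent 4: the algebraic multiplicity is 4.

rank(A - 4I) = 1, so the eigenspace has dimension 4 - 1 = 3: the geometric multiplicity is 3.

Since 3 < 4, A is not diagonalizable.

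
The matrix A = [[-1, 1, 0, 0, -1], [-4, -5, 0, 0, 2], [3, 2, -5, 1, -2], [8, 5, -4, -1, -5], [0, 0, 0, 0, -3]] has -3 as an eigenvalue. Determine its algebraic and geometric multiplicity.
algebraic multiplicity 5, geometric multiplicity 3

The characteristic polynomial is (x + 3)^5, so the factor x + 3 appears with exponent 5: the algebraic multiplicity is 5.

rank(A + 3I) = 2, so the eigenspace has dimension 5 - 2 = 3: the geometric multiplicity is 3.

Since 3 < 5, A is not diagonalizable.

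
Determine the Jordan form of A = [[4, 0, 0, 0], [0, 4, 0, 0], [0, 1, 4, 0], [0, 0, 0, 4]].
J = [[4, 1, 0, 0], [0, 4, 0, 0], [0, 0, 4, 0], [0, 0, 0, 4]]

The characteristic polynomial is det(xI - A) = (x - 4)^4, so the eigenvalues are 4 (algebraic multiplicity 4).

For λ = 4: rank(A - 4I) = 1, rank((A - 4I)^2) = 0. The eigenspace has dimension 4 - 1 = 3, so there are 3 Jordan blocks; the rank sequence gives block sizes [2, 1, 1].

Assembling the blocks gives the Jordan form J above.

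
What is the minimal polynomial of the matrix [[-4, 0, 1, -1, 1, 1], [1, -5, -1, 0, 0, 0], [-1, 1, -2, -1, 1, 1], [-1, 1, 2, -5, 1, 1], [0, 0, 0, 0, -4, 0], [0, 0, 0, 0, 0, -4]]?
The characteristic polynomial factors as (x + 4)^6. The minimal polynomial is ∏(x - λ)^{k_λ} where k_λ is the size of the largest Jordan block at λ.

For λ = -4: rank(A + 4I) = 2, and the largest Jordan block has size 2 (the smallest k with rank((A + 4I)^k) = rank((A + 4I)^(k+1))).

So m_A(x) = (x + 4)^2.

m_A(x) = (x + 4)^2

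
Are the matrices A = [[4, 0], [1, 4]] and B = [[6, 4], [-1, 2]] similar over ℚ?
Two matrices over a field are similar if and only if they have the same invariant factors.

Both A and B have characteristic polynomial (x - 4)^2 and minimal polynomial (x - 4)^2. Computing further, both have invariant factors (x - 4)^2. Hence A and B are similar.

Yes.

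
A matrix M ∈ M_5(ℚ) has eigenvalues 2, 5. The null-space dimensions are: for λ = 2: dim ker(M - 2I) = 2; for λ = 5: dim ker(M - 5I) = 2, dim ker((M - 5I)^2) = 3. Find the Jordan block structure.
λ = 2: successive nullity increments [2] count blocks of size ≥ k; block sizes are [1, 1].
λ = 5: successive nullity increments [2, 1] count blocks of size ≥ k; block sizes are [2, 1].

Jordan blocks: (2, 1), (2, 1), (5, 2), (5, 1)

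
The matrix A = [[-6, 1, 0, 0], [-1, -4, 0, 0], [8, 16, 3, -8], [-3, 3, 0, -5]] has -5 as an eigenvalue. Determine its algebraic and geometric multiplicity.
algebraic multiplicity 3, geometric multiplicity 2

The characteristic polynomial is (x - 3)(x + 5)^3, so the factor x + 5 appears with exponent 3: the algebraic multiplicity is 3.

rank(A + 5I) = 2, so the eigenspace has dimension 4 - 2 = 2: the geometric multiplicity is 2.

Since 2 < 3, A is not diagonalizable.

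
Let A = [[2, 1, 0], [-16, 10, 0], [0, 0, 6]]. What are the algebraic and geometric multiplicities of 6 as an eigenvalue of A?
algebraic multiplicity 3, geometric multiplicity 2

The characteristic polynomial is (x - 6)^3, so the factor x - 6 appears with exponent 3: the algebraic multiplicity is 3.

rank(A - 6I) = 1, so the eigenspace has dimension 3 - 1 = 2: the geometric multiplicity is 2.

Since 2 < 3, A is not diagonalizable.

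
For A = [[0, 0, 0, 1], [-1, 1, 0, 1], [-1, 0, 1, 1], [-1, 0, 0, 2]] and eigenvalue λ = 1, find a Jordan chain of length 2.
We seek v_1 ∈ ker((A - I)^2) \ ker(A - I), then set v_{i+1} = (A - I) v_i.

One such chain is v_1 = [[2, 1, 2, 1]]^T, v_2 = [[-1, -1, -1, -1]]^T. Check: (A - I) v_2 = [[0, 0, 0, 0]]^T = 0.

v_1 = [[2, 1, 2, 1]]^T, v_2 = [[-1, -1, -1, -1]]^T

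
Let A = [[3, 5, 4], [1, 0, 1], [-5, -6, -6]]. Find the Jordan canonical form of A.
J = [[-1, 1, 0], [0, -1, 1], [0, 0, -1]]

The characteristic polynomial is det(xI - A) = (x + 1)^3, so the eigenvalues are -1 (algebraic multiplicity 3).

For λ = -1: rank(A + I) = 2, rank((A + I)^2) = 1, rank((A + I)^3) = 0. The eigenspace has dimension 3 - 2 = 1, so there is 1 Jordan block; the rank sequence gives block sizes [3].

Assembling the blocks gives the Jordan form J above.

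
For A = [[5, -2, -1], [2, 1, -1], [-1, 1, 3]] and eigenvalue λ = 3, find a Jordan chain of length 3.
v_1 = [[0, -1, 1]]^T, v_2 = [[1, 1, -1]]^T, v_3 = [[1, 1, 0]]^T

We seek v_1 ∈ ker((A - 3I)^3) \ ker((A - 3I)^2), then set v_{i+1} = (A - 3I) v_i.

One such chain is v_1 = [[0, -1, 1]]^T, v_2 = [[1, 1, -1]]^T, v_3 = [[1, 1, 0]]^T. Check: (A - 3I) v_3 = [[0, 0, 0]]^T = 0.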